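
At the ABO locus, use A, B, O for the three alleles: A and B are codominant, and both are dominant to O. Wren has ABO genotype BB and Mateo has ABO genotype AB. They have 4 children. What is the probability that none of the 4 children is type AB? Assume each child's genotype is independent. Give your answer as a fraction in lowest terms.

1/16

ABO cross BB × AB → 1/2 B, 1/2 AB.
So P(type AB) = 1/2 per child.
P(not type AB) = 1/2 for one child; (1/2)^4 = 1/16.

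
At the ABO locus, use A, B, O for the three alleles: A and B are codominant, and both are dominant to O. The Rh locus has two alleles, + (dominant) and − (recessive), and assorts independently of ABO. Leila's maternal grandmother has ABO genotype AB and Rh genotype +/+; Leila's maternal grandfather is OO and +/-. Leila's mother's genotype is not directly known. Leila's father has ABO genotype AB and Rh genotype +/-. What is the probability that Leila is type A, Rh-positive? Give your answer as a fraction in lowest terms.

21/64

Leila's mother's ABO genotype from AB × OO: 1/2 AO, 1/2 BO.
Crossing each possibility with the father AB and summing P(type A): 1/2·1/2 + 1/2·1/4 = 3/8.
Similarly for Rh via the mother's Rh distribution: P(Rh+) = 7/8.
Independent loci: 3/8 × 7/8 = 21/64.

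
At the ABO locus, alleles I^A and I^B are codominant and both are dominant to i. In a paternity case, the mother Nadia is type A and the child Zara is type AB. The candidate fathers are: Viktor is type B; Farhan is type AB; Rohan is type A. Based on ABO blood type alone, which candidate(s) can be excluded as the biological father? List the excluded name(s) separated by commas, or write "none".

Rohan

A candidate is excluded only if no genotype consistent with his phenotype could produce a type AB child with a type A mother.
Rohan (type A): no genotype consistent with that phenotype can produce a type-AB child with a type-A mother.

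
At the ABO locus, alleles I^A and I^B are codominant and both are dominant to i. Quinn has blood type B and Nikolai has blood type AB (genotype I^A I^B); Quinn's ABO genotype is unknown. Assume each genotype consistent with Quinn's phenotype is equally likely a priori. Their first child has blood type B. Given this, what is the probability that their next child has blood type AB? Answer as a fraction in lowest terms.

Possible genotypes: Quinn ∈ {I^B I^B, I^B i}; Nikolai ∈ {I^A I^B}.
Weight each parental genotype pair by prior × P(type-B child):
  I^B I^B × I^A I^B: posterior weight 1/2; P(next child type AB) = 1/2.
  I^B i × I^A I^B: posterior weight 1/2; P(next child type AB) = 1/4.
Weighted sum = 3/8.

3/8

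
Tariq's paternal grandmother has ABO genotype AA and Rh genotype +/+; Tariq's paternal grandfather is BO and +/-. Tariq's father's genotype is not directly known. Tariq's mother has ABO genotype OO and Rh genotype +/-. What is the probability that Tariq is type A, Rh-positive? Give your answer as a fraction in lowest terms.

Tariq's father's ABO genotype from AA × BO: 1/2 AB, 1/2 AO.
Crossing each possibility with the mother OO and summing P(type A): 1/2·1/2 + 1/2·1/2 = 1/2.
Similarly for Rh via the father's Rh distribution: P(Rh+) = 7/8.
Independent loci: 1/2 × 7/8 = 7/16.

7/16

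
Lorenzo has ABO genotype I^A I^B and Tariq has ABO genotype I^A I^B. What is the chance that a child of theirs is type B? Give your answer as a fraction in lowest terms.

ABO cross I^A I^B × I^A I^B → offspring phenotypes: 1/4 A, 1/4 B, 1/2 AB.
So P(type B) = 1/4.

1/4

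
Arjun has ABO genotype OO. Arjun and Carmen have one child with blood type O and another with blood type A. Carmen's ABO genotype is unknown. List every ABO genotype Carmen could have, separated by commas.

AO

For each candidate genotype of Carmen, check whether crossing it with OO can produce every observed child phenotype.
  AA → possible child types {A} ✗
  AB → possible child types {A, B} ✗
  AO → possible child types {O, A} ✓
  BB → possible child types {B} ✗
  BO → possible child types {O, B} ✗
  OO → possible child types {O} ✗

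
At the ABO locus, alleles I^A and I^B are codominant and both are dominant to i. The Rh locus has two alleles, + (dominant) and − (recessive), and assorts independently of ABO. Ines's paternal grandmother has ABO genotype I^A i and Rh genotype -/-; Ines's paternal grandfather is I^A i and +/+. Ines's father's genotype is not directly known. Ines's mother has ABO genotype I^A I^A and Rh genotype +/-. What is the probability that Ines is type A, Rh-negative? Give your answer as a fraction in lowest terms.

Ines's father's ABO genotype from I^A i × I^A i: 1/4 I^A I^A, 1/2 I^A i, 1/4 i i.
Crossing each possibility with the mother I^A I^A and summing P(type A): 1/4·1 + 1/2·1 + 1/4·1 = 1.
Similarly for Rh via the father's Rh distribution: P(Rh-) = 1/4.
Independent loci: 1 × 1/4 = 1/4.

1/4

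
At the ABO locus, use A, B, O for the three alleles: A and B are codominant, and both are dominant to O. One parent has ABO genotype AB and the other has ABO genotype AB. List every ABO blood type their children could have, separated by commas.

A, B, AB

Gametes from AB × AB give offspring ABO genotypes AA, AB, BB, i.e. phenotypes A, B, AB.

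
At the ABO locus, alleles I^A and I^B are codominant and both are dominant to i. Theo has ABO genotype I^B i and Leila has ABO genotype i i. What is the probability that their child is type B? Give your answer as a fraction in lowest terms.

1/2

ABO cross I^B i × i i → offspring phenotypes: 1/2 O, 1/2 B.
So P(type B) = 1/2.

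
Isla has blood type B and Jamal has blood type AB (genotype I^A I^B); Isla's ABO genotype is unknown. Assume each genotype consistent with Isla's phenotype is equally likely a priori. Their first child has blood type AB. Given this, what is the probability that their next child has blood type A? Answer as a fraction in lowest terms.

1/12

Possible genotypes: Isla ∈ {I^B I^B, I^B i}; Jamal ∈ {I^A I^B}.
Weight each parental genotype pair by prior × P(type-AB child):
  I^B I^B × I^A I^B: posterior weight 2/3; P(next child type A) = 0.
  I^B i × I^A I^B: posterior weight 1/3; P(next child type A) = 1/4.
Weighted sum = 1/12.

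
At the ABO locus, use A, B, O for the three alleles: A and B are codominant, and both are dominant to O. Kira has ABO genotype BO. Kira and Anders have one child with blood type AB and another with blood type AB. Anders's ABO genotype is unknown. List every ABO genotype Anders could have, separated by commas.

For each candidate genotype of Anders, check whether crossing it with BO can produce every observed child phenotype.
  AA → possible child types {A, AB} ✓
  AB → possible child types {A, B, AB} ✓
  AO → possible child types {O, A, B, AB} ✓
  BB → possible child types {B} ✗
  BO → possible child types {O, B} ✗
  OO → possible child types {O, B} ✗

AA, AB, AO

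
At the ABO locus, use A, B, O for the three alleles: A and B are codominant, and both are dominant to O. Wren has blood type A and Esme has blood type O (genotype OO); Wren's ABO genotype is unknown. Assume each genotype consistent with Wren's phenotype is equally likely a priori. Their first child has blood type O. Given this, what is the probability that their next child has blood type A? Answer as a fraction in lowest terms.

Possible genotypes: Wren ∈ {AA, AO}; Esme ∈ {OO}.
Weight each parental genotype pair by prior × P(type-O child):
  AO × OO: posterior weight 1; P(next child type A) = 1/2.
Weighted sum = 1/2.

1/2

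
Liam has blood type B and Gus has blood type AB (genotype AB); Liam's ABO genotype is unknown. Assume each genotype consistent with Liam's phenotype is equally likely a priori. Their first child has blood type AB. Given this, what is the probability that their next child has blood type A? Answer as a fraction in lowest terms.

Possible genotypes: Liam ∈ {BB, BO}; Gus ∈ {AB}.
Weight each parental genotype pair by prior × P(type-AB child):
  BB × AB: posterior weight 2/3; P(next child type A) = 0.
  BO × AB: posterior weight 1/3; P(next child type A) = 1/4.
Weighted sum = 1/12.

1/12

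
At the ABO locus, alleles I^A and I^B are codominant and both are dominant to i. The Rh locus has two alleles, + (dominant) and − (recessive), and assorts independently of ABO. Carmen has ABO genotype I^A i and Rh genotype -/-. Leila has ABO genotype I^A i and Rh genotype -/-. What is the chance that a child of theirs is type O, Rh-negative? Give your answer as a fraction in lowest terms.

ABO cross I^A i × I^A i → offspring phenotypes: 1/4 O, 3/4 A.
Rh cross -/- × -/- → 1 Rh-.
Independent loci: P(type O, Rh-negative) = 1/4 × 1 = 1/4.

1/4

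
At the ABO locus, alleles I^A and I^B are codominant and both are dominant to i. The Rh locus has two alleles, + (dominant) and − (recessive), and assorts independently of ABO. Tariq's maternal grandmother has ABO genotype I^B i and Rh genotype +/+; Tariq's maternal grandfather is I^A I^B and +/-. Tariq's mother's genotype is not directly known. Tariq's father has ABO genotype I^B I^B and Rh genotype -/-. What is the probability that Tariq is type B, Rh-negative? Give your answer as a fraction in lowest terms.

Tariq's mother's ABO genotype from I^B i × I^A I^B: 1/4 I^A I^B, 1/4 I^A i, 1/4 I^B I^B, 1/4 I^B i.
Crossing each possibility with the father I^B I^B and summing P(type B): 1/4·1/2 + 1/4·1/2 + 1/4·1 + 1/4·1 = 3/4.
Similarly for Rh via the mother's Rh distribution: P(Rh-) = 1/4.
Independent loci: 3/4 × 1/4 = 3/16.

3/16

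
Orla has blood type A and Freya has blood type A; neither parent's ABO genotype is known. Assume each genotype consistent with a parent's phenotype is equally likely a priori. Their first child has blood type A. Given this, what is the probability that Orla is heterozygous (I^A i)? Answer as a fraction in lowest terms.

7/15

Possible genotypes: Orla ∈ {I^A I^A, I^A i}; Freya ∈ {I^A I^A, I^A i}.
Weight each parental genotype pair by prior × P(type-A child):
  I^A I^A × I^A I^A: posterior weight 4/15.
  I^A I^A × I^A i: posterior weight 4/15.
  I^A i × I^A I^A: posterior weight 4/15.
  I^A i × I^A i: posterior weight 1/5.
Sum the posterior weight over pairs where Orla is I^A i: 7/15.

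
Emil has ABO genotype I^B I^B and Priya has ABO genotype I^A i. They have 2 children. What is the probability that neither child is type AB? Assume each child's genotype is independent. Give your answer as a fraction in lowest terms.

1/4

ABO cross I^B I^B × I^A i → 1/2 B, 1/2 AB.
So P(type AB) = 1/2 per child.
P(not type AB) = 1/2 for one child; (1/2)^2 = 1/4.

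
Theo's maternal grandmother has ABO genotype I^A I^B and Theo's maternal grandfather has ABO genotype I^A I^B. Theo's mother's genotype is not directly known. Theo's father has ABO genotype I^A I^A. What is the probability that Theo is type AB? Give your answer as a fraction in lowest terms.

1/2

Theo's mother's ABO genotype from I^A I^B × I^A I^B: 1/4 I^A I^A, 1/2 I^A I^B, 1/4 I^B I^B.
Crossing each possibility with the father I^A I^A and summing P(type AB): 1/4·0 + 1/2·1/2 + 1/4·1 = 1/2.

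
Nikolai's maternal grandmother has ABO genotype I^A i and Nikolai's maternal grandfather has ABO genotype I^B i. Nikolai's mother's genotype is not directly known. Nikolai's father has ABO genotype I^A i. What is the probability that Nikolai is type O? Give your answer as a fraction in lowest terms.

Nikolai's mother's ABO genotype from I^A i × I^B i: 1/4 I^A I^B, 1/4 I^A i, 1/4 I^B i, 1/4 i i.
Crossing each possibility with the father I^A i and summing P(type O): 1/4·0 + 1/4·1/4 + 1/4·1/4 + 1/4·1/2 = 1/4.

1/4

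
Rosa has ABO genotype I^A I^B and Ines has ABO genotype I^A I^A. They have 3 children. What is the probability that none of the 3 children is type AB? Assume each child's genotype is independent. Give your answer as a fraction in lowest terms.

1/8

ABO cross I^A I^B × I^A I^A → 1/2 A, 1/2 AB.
So P(type AB) = 1/2 per child.
P(not type AB) = 1/2 for one child; (1/2)^3 = 1/8.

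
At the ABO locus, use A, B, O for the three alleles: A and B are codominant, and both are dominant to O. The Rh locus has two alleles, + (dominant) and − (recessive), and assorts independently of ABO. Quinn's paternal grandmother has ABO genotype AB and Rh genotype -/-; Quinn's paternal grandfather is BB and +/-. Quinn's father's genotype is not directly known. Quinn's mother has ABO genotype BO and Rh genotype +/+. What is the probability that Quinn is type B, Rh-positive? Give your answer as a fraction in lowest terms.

Quinn's father's ABO genotype from AB × BB: 1/2 AB, 1/2 BB.
Crossing each possibility with the mother BO and summing P(type B): 1/2·1/2 + 1/2·1 = 3/4.
Similarly for Rh via the father's Rh distribution: P(Rh+) = 1.
Independent loci: 3/4 × 1 = 3/4.

3/4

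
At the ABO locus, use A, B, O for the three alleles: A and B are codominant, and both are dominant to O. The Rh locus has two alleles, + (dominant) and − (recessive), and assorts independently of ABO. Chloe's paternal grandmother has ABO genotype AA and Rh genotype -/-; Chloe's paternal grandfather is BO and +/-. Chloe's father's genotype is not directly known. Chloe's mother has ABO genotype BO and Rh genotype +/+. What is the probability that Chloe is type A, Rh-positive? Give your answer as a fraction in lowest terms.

1/4

Chloe's father's ABO genotype from AA × BO: 1/2 AB, 1/2 AO.
Crossing each possibility with the mother BO and summing P(type A): 1/2·1/4 + 1/2·1/4 = 1/4.
Similarly for Rh via the father's Rh distribution: P(Rh+) = 1.
Independent loci: 1/4 × 1 = 1/4.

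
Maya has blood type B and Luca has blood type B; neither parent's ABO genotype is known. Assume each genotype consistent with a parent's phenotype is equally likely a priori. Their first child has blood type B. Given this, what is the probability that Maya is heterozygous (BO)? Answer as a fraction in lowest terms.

7/15

Possible genotypes: Maya ∈ {BB, BO}; Luca ∈ {BB, BO}.
Weight each parental genotype pair by prior × P(type-B child):
  BB × BB: posterior weight 4/15.
  BB × BO: posterior weight 4/15.
  BO × BB: posterior weight 4/15.
  BO × BO: posterior weight 1/5.
Sum the posterior weight over pairs where Maya is BO: 7/15.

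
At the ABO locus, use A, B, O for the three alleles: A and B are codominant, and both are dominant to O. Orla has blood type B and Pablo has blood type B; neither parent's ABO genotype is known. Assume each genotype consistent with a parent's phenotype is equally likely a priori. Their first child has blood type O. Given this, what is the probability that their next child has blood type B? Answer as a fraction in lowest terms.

3/4

Possible genotypes: Orla ∈ {BB, BO}; Pablo ∈ {BB, BO}.
Weight each parental genotype pair by prior × P(type-O child):
  BO × BO: posterior weight 1; P(next child type B) = 3/4.
Weighted sum = 3/4.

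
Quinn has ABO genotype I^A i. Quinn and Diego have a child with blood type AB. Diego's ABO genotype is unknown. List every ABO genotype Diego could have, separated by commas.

For each candidate genotype of Diego, check whether crossing it with I^A i can produce every observed child phenotype.
  I^A I^A → possible child types {A} ✗
  I^A I^B → possible child types {A, B, AB} ✓
  I^A i → possible child types {O, A} ✗
  I^B I^B → possible child types {B, AB} ✓
  I^B i → possible child types {O, A, B, AB} ✓
  i i → possible child types {O, A} ✗

I^A I^B, I^B I^B, I^B i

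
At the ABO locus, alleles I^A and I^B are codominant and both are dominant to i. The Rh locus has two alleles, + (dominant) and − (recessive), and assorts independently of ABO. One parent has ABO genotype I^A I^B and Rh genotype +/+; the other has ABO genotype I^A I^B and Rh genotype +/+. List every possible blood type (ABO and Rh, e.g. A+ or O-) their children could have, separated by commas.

Gametes from I^A I^B × I^A I^B give offspring ABO genotypes I^A I^A, I^A I^B, I^B I^B, i.e. phenotypes A, B, AB.
Rh cross +/+ × +/+ → phenotypes Rh+.
Combining independently: A+, B+, AB+.

A+, B+, AB+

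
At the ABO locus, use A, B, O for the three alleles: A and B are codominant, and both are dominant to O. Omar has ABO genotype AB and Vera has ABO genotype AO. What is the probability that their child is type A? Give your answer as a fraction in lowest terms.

1/2

ABO cross AB × AO → offspring phenotypes: 1/2 A, 1/4 B, 1/4 AB.
So P(type A) = 1/2.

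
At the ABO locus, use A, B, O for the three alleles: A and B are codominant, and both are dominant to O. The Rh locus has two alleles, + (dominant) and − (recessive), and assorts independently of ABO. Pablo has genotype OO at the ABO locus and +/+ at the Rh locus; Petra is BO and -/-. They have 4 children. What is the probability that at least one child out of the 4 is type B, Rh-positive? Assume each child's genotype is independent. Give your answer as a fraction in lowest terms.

ABO cross OO × BO → 1/2 O, 1/2 B.
Rh cross +/+ × -/- → 1 Rh+; so P(type B, Rh-positive) = 1/2 × 1 = 1/2 per child.
P(none) = (1/2)^4 = 1/16; P(at least one) = 1 − 1/16 = 15/16.

15/16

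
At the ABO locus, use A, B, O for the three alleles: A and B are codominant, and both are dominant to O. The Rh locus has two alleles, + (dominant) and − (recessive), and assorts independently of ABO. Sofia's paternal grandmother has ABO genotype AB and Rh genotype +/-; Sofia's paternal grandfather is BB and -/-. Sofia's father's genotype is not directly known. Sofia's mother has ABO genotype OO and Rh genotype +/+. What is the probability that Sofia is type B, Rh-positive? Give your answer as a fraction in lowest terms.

Sofia's father's ABO genotype from AB × BB: 1/2 AB, 1/2 BB.
Crossing each possibility with the mother OO and summing P(type B): 1/2·1/2 + 1/2·1 = 3/4.
Similarly for Rh via the father's Rh distribution: P(Rh+) = 1.
Independent loci: 3/4 × 1 = 3/4.

3/4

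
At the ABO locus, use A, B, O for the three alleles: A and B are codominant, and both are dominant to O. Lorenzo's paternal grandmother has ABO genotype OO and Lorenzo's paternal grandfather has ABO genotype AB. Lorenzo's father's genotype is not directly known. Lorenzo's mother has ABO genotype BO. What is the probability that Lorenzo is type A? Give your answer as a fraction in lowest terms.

Lorenzo's father's ABO genotype from OO × AB: 1/2 AO, 1/2 BO.
Crossing each possibility with the mother BO and summing P(type A): 1/2·1/4 + 1/2·0 = 1/8.

1/8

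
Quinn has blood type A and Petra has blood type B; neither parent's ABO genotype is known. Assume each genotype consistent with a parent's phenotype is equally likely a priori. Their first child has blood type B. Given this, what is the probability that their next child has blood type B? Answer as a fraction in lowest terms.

5/12

Possible genotypes: Quinn ∈ {I^A I^A, I^A i}; Petra ∈ {I^B I^B, I^B i}.
Weight each parental genotype pair by prior × P(type-B child):
  I^A i × I^B I^B: posterior weight 2/3; P(next child type B) = 1/2.
  I^A i × I^B i: posterior weight 1/3; P(next child type B) = 1/4.
Weighted sum = 5/12.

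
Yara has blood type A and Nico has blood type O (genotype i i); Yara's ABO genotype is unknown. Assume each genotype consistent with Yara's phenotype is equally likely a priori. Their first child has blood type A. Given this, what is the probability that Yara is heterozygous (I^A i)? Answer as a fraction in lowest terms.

Possible genotypes: Yara ∈ {I^A I^A, I^A i}; Nico ∈ {i i}.
Weight each parental genotype pair by prior × P(type-A child):
  I^A I^A × i i: posterior weight 2/3.
  I^A i × i i: posterior weight 1/3.
Sum the posterior weight over pairs where Yara is I^A i: 1/3.

1/3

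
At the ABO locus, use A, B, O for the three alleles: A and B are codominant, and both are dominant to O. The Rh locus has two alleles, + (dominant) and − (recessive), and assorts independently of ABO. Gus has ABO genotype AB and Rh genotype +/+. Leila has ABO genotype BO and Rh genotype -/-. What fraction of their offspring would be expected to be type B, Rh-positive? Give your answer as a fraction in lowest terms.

1/2

ABO cross AB × BO → offspring phenotypes: 1/4 A, 1/2 B, 1/4 AB.
Rh cross +/+ × -/- → 1 Rh+.
Independent loci: P(type B, Rh-positive) = 1/2 × 1 = 1/2.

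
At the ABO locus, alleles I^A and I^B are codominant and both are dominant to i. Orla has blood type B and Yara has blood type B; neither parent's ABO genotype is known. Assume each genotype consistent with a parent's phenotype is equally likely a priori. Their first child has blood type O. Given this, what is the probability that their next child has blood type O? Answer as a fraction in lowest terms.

1/4

Possible genotypes: Orla ∈ {I^B I^B, I^B i}; Yara ∈ {I^B I^B, I^B i}.
Weight each parental genotype pair by prior × P(type-O child):
  I^B i × I^B i: posterior weight 1; P(next child type O) = 1/4.
Weighted sum = 1/4.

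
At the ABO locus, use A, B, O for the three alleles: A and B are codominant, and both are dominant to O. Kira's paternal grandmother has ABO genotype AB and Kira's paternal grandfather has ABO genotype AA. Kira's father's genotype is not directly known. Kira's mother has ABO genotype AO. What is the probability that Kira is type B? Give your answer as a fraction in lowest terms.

Kira's father's ABO genotype from AB × AA: 1/2 AA, 1/2 AB.
Crossing each possibility with the mother AO and summing P(type B): 1/2·0 + 1/2·1/4 = 1/8.

1/8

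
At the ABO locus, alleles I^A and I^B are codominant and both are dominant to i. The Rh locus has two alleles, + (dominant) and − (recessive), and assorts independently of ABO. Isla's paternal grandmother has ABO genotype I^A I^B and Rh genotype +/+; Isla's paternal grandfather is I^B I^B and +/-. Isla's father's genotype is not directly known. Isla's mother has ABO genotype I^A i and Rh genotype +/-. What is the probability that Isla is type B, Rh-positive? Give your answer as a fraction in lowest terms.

Isla's father's ABO genotype from I^A I^B × I^B I^B: 1/2 I^A I^B, 1/2 I^B I^B.
Crossing each possibility with the mother I^A i and summing P(type B): 1/2·1/4 + 1/2·1/2 = 3/8.
Similarly for Rh via the father's Rh distribution: P(Rh+) = 7/8.
Independent loci: 3/8 × 7/8 = 21/64.

21/64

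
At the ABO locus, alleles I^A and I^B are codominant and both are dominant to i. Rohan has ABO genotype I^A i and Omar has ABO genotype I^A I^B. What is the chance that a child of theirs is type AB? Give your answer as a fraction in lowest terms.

ABO cross I^A i × I^A I^B → offspring phenotypes: 1/2 A, 1/4 B, 1/4 AB.
So P(type AB) = 1/4.

1/4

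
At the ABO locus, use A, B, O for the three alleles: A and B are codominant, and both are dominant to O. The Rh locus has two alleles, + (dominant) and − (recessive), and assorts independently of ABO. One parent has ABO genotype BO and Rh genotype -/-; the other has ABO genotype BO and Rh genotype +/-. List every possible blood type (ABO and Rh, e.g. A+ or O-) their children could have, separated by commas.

O+, O-, B+, B-

Gametes from BO × BO give offspring ABO genotypes BB, BO, OO, i.e. phenotypes O, B.
Rh cross -/- × +/- → phenotypes Rh+, Rh-.
Combining independently: O+, O-, B+, B-.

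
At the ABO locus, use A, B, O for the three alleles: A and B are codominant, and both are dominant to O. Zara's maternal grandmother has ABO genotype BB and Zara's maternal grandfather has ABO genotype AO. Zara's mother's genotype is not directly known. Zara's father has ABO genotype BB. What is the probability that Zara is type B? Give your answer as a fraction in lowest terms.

3/4

Zara's mother's ABO genotype from BB × AO: 1/2 AB, 1/2 BO.
Crossing each possibility with the father BB and summing P(type B): 1/2·1/2 + 1/2·1 = 3/4.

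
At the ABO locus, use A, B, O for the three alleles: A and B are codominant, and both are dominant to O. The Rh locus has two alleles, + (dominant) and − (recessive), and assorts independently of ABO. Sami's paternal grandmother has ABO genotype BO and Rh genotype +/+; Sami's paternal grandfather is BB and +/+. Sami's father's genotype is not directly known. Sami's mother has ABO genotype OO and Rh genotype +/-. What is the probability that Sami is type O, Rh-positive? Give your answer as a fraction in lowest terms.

Sami's father's ABO genotype from BO × BB: 1/2 BB, 1/2 BO.
Crossing each possibility with the mother OO and summing P(type O): 1/2·0 + 1/2·1/2 = 1/4.
Similarly for Rh via the father's Rh distribution: P(Rh+) = 1.
Independent loci: 1/4 × 1 = 1/4.

1/4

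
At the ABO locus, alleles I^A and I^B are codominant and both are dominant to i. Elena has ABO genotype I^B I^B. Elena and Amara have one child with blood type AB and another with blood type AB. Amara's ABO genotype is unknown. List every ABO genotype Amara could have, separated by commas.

I^A I^A, I^A I^B, I^A i

For each candidate genotype of Amara, check whether crossing it with I^B I^B can produce every observed child phenotype.
  I^A I^A → possible child types {AB} ✓
  I^A I^B → possible child types {B, AB} ✓
  I^A i → possible child types {B, AB} ✓
  I^B I^B → possible child types {B} ✗
  I^B i → possible child types {B} ✗
  i i → possible child types {B} ✗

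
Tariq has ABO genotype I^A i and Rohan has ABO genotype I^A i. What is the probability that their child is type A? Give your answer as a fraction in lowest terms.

3/4

ABO cross I^A i × I^A i → offspring phenotypes: 1/4 O, 3/4 A.
So P(type A) = 3/4.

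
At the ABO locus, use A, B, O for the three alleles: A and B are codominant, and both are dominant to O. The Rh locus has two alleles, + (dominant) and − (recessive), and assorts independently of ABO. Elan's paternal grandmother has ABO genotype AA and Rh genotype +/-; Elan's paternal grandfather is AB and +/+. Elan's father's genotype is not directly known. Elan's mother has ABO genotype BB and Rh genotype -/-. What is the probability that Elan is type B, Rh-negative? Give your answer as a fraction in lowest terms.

Elan's father's ABO genotype from AA × AB: 1/2 AA, 1/2 AB.
Crossing each possibility with the mother BB and summing P(type B): 1/2·0 + 1/2·1/2 = 1/4.
Similarly for Rh via the father's Rh distribution: P(Rh-) = 1/4.
Independent loci: 1/4 × 1/4 = 1/16.

1/16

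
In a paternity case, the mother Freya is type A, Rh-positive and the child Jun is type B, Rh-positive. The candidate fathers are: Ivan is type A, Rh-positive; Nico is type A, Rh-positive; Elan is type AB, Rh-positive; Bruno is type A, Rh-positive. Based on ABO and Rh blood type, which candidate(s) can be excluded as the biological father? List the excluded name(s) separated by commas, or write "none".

Ivan, Nico, Bruno

A candidate is excluded only if no genotype consistent with his phenotype could produce a type B, Rh-positive child with a type A, Rh-positive mother.
Ivan (type A, Rh+): no genotype consistent with that phenotype can produce a type-B Rh+ child with a type-A mother.
Nico (type A, Rh+): no genotype consistent with that phenotype can produce a type-B Rh+ child with a type-A mother.
Bruno (type A, Rh+): no genotype consistent with that phenotype can produce a type-B Rh+ child with a type-A mother.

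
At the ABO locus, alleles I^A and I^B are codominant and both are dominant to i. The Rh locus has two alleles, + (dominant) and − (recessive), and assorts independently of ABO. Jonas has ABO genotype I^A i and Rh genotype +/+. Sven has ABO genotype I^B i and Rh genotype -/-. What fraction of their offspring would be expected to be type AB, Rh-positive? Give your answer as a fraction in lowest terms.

1/4

ABO cross I^A i × I^B i → offspring phenotypes: 1/4 O, 1/4 A, 1/4 B, 1/4 AB.
Rh cross +/+ × -/- → 1 Rh+.
Independent loci: P(type AB, Rh-positive) = 1/4 × 1 = 1/4.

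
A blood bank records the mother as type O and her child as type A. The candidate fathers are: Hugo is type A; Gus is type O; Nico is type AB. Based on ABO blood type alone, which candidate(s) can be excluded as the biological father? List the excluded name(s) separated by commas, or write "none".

Gus

A candidate is excluded only if no genotype consistent with his phenotype could produce a type A child with a type O mother.
Gus (type O): no genotype consistent with that phenotype can produce a type-A child with a type-O mother.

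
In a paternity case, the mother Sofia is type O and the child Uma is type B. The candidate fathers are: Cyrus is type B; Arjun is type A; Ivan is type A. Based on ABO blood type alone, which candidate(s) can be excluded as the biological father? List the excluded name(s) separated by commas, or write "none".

A candidate is excluded only if no genotype consistent with his phenotype could produce a type B child with a type O mother.
Arjun (type A): no genotype consistent with that phenotype can produce a type-B child with a type-O mother.
Ivan (type A): no genotype consistent with that phenotype can produce a type-B child with a type-O mother.

Arjun, Ivan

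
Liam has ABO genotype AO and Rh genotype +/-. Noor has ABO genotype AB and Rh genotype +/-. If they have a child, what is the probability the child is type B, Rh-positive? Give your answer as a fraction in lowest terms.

3/16

ABO cross AO × AB → offspring phenotypes: 1/2 A, 1/4 B, 1/4 AB.
Rh cross +/- × +/- → 3/4 Rh+, 1/4 Rh-.
Independent loci: P(type B, Rh-positive) = 1/4 × 3/4 = 3/16.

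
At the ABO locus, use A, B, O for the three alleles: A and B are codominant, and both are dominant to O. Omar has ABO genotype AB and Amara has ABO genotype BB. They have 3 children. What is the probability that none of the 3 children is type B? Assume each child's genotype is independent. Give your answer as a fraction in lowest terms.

1/8

ABO cross AB × BB → 1/2 B, 1/2 AB.
So P(type B) = 1/2 per child.
P(not type B) = 1/2 for one child; (1/2)^3 = 1/8.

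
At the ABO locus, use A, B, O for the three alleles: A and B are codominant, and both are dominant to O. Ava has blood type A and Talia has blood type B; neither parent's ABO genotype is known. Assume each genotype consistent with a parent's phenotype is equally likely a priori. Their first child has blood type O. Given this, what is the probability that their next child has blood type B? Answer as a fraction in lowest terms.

Possible genotypes: Ava ∈ {AA, AO}; Talia ∈ {BB, BO}.
Weight each parental genotype pair by prior × P(type-O child):
  AO × BO: posterior weight 1; P(next child type B) = 1/4.
Weighted sum = 1/4.

1/4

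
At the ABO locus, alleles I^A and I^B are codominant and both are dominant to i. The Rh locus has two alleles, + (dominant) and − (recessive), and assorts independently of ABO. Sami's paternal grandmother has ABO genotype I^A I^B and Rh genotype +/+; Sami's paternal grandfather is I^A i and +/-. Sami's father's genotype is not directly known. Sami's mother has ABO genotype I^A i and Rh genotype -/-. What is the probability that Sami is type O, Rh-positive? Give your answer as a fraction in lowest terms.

3/32

Sami's father's ABO genotype from I^A I^B × I^A i: 1/4 I^A I^A, 1/4 I^A I^B, 1/4 I^A i, 1/4 I^B i.
Crossing each possibility with the mother I^A i and summing P(type O): 1/4·0 + 1/4·0 + 1/4·1/4 + 1/4·1/4 = 1/8.
Similarly for Rh via the father's Rh distribution: P(Rh+) = 3/4.
Independent loci: 1/8 × 3/4 = 3/32.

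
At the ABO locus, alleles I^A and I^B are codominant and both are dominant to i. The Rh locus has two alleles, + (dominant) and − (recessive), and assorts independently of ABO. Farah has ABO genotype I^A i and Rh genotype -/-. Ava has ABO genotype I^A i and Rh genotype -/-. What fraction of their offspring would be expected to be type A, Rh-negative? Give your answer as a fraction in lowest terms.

3/4

ABO cross I^A i × I^A i → offspring phenotypes: 1/4 O, 3/4 A.
Rh cross -/- × -/- → 1 Rh-.
Independent loci: P(type A, Rh-negative) = 3/4 × 1 = 3/4.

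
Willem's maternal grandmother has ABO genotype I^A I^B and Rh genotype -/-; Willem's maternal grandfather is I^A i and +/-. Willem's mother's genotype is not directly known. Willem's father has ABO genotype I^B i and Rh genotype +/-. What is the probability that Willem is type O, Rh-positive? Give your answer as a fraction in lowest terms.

Willem's mother's ABO genotype from I^A I^B × I^A i: 1/4 I^A I^A, 1/4 I^A I^B, 1/4 I^A i, 1/4 I^B i.
Crossing each possibility with the father I^B i and summing P(type O): 1/4·0 + 1/4·0 + 1/4·1/4 + 1/4·1/4 = 1/8.
Similarly for Rh via the mother's Rh distribution: P(Rh+) = 5/8.
Independent loci: 1/8 × 5/8 = 5/64.

5/64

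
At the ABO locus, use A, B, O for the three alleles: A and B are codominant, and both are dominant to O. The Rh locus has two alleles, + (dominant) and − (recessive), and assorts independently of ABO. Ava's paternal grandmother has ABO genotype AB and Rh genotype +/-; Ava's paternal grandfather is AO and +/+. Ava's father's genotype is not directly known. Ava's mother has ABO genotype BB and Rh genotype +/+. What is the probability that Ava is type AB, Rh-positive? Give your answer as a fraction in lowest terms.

1/2

Ava's father's ABO genotype from AB × AO: 1/4 AA, 1/4 AB, 1/4 AO, 1/4 BO.
Crossing each possibility with the mother BB and summing P(type AB): 1/4·1 + 1/4·1/2 + 1/4·1/2 + 1/4·0 = 1/2.
Similarly for Rh via the father's Rh distribution: P(Rh+) = 1.
Independent loci: 1/2 × 1 = 1/2.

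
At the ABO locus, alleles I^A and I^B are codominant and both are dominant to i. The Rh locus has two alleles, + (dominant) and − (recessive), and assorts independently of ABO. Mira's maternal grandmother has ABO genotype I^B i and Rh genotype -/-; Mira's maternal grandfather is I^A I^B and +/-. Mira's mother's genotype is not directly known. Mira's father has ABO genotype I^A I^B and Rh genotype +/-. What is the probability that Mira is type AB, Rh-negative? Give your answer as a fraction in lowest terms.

9/64

Mira's mother's ABO genotype from I^B i × I^A I^B: 1/4 I^A I^B, 1/4 I^A i, 1/4 I^B I^B, 1/4 I^B i.
Crossing each possibility with the father I^A I^B and summing P(type AB): 1/4·1/2 + 1/4·1/4 + 1/4·1/2 + 1/4·1/4 = 3/8.
Similarly for Rh via the mother's Rh distribution: P(Rh-) = 3/8.
Independent loci: 3/8 × 3/8 = 9/64.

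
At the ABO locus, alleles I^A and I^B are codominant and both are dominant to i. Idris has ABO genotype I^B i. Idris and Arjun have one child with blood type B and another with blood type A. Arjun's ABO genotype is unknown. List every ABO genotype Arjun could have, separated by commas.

I^A I^B, I^A i

For each candidate genotype of Arjun, check whether crossing it with I^B i can produce every observed child phenotype.
  I^A I^A → possible child types {A, AB} ✗
  I^A I^B → possible child types {A, B, AB} ✓
  I^A i → possible child types {O, A, B, AB} ✓
  I^B I^B → possible child types {B} ✗
  I^B i → possible child types {O, B} ✗
  i i → possible child types {O, B} ✗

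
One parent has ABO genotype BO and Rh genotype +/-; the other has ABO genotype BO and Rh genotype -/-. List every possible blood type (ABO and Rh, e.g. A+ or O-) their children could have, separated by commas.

O+, O-, B+, B-

Gametes from BO × BO give offspring ABO genotypes BB, BO, OO, i.e. phenotypes O, B.
Rh cross +/- × -/- → phenotypes Rh+, Rh-.
Combining independently: O+, O-, B+, B-.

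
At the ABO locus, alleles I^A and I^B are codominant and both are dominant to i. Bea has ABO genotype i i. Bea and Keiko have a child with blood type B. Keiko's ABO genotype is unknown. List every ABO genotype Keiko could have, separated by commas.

I^A I^B, I^B I^B, I^B i

For each candidate genotype of Keiko, check whether crossing it with i i can produce every observed child phenotype.
  I^A I^A → possible child types {A} ✗
  I^A I^B → possible child types {A, B} ✓
  I^A i → possible child types {O, A} ✗
  I^B I^B → possible child types {B} ✓
  I^B i → possible child types {O, B} ✓
  i i → possible child types {O} ✗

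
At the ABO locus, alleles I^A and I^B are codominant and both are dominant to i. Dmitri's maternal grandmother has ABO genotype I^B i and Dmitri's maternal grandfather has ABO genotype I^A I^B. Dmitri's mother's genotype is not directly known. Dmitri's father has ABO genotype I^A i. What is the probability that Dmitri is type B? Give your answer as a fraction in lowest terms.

Dmitri's mother's ABO genotype from I^B i × I^A I^B: 1/4 I^A I^B, 1/4 I^A i, 1/4 I^B I^B, 1/4 I^B i.
Crossing each possibility with the father I^A i and summing P(type B): 1/4·1/4 + 1/4·0 + 1/4·1/2 + 1/4·1/4 = 1/4.

1/4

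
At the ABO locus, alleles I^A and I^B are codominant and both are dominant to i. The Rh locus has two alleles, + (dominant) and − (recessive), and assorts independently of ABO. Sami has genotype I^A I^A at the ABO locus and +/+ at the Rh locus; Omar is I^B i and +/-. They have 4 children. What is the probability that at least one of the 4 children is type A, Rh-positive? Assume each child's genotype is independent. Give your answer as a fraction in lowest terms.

ABO cross I^A I^A × I^B i → 1/2 A, 1/2 AB.
Rh cross +/+ × +/- → 1 Rh+; so P(type A, Rh-positive) = 1/2 × 1 = 1/2 per child.
P(none) = (1/2)^4 = 1/16; P(at least one) = 1 − 1/16 = 15/16.

15/16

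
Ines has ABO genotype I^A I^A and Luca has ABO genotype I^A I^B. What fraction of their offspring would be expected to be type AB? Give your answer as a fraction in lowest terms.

ABO cross I^A I^A × I^A I^B → offspring phenotypes: 1/2 A, 1/2 AB.
So P(type AB) = 1/2.

1/2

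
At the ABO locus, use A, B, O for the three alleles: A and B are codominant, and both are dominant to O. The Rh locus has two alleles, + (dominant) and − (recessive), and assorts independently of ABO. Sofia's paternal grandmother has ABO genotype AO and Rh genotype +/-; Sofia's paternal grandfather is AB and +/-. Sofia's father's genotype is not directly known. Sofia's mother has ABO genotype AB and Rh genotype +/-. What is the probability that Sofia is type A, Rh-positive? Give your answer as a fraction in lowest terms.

Sofia's father's ABO genotype from AO × AB: 1/4 AA, 1/4 AB, 1/4 AO, 1/4 BO.
Crossing each possibility with the mother AB and summing P(type A): 1/4·1/2 + 1/4·1/4 + 1/4·1/2 + 1/4·1/4 = 3/8.
Similarly for Rh via the father's Rh distribution: P(Rh+) = 3/4.
Independent loci: 3/8 × 3/4 = 9/32.

9/32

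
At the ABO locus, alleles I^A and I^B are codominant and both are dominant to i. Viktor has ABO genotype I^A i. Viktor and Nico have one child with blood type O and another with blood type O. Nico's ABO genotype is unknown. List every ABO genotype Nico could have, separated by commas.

For each candidate genotype of Nico, check whether crossing it with I^A i can produce every observed child phenotype.
  I^A I^A → possible child types {A} ✗
  I^A I^B → possible child types {A, B, AB} ✗
  I^A i → possible child types {O, A} ✓
  I^B I^B → possible child types {B, AB} ✗
  I^B i → possible child types {O, A, B, AB} ✓
  i i → possible child types {O, A} ✓

I^A i, I^B i, i i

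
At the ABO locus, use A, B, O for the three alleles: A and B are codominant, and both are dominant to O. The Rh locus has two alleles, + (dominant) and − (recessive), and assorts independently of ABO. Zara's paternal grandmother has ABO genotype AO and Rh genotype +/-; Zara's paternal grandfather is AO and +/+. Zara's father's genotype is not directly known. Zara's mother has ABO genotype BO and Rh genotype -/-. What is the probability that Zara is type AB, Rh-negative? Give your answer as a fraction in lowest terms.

Zara's father's ABO genotype from AO × AO: 1/4 AA, 1/2 AO, 1/4 OO.
Crossing each possibility with the mother BO and summing P(type AB): 1/4·1/2 + 1/2·1/4 + 1/4·0 = 1/4.
Similarly for Rh via the father's Rh distribution: P(Rh-) = 1/4.
Independent loci: 1/4 × 1/4 = 1/16.

1/16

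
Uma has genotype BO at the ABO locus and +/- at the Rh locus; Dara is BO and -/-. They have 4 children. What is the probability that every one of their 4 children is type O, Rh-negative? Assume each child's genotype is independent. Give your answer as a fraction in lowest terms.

1/4096

ABO cross BO × BO → 1/4 O, 3/4 B.
Rh cross +/- × -/- → 1/2 Rh+, 1/2 Rh-; so P(type O, Rh-negative) = 1/4 × 1/2 = 1/8 per child.
All 4 independent: (1/8)^4 = 1/4096.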